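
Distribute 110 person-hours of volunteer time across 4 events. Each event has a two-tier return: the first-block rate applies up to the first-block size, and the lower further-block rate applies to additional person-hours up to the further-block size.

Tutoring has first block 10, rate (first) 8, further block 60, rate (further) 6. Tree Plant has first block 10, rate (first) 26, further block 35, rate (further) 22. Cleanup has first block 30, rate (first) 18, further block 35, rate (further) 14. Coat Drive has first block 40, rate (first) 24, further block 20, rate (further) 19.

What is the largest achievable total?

2460

Order all 8 blocks by rate: Tree Plant/T1 26 > Coat Drive/T1 24 > Tree Plant/T2 22 > Coat Drive/T2 19 > Cleanup/T1 18 > Cleanup/T2 14 > Tutoring/T1 8 > Tutoring/T2 6.
Fill Tree Plant T1 block (10 at 26) → 100 left.
Coat Drive/T1 (24): +40 → 60 left.
Tree Plant/T2 (22): +35 → 25 left.
Fill Coat Drive T2 block (20 at 19) → 5 left.
Cleanup T1 at 18: only 5 left, fill 5.
Total = 26×10 + 24×40 + 22×35 + 19×20 + 18×5 = 2460.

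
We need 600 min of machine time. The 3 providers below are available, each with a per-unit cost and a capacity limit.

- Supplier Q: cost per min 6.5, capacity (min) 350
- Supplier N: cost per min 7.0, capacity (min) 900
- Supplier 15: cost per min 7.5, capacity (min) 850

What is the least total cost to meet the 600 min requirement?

4025

Cheapest first:
Take 350 from Supplier Q at 6.5 → need 250 more.
Take 250 from Supplier N at 7.0 to finish.
Supplier 15: unused.
Cost = 350×6.5 + 250×7.0 = 4025.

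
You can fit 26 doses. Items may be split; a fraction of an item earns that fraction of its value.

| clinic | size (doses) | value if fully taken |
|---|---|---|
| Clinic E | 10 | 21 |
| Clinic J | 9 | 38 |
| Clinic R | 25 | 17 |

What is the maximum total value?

Rank by value-to-size ratio: Clinic J 38/9≈4.22, Clinic E 21/10≈2.1, Clinic R 17/25≈0.68.
All 9 doses of Clinic J fit (value 38) ; 17 remain.
Clinic E: take in full, 10 doses for value 21 ; 7 left.
7 doses left: a 7/25 share of Clinic R gives 17×7/25 = 4.76.
Total value = 63.76.

63.76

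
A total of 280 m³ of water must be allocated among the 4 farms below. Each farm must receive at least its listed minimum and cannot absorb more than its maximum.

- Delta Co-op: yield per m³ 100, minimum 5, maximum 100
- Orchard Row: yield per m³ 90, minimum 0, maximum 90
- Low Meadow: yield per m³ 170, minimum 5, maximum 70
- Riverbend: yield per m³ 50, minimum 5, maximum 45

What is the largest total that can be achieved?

31000

Meeting every minimum uses 5+0+5+5 = 15 m³, leaving 265.
Highest yield per m³ first: Low Meadow 170 > Delta Co-op 100 > Orchard Row 90 > Riverbend 50.
Give Low Meadow 65 more to hit its cap of 70 → 200 left.
Delta Co-op: +95 to 100 (cap) → 105 left.
Orchard Row: +90 to 90 (cap) → 15 left.
Only 15 left; Riverbend takes them to reach 20.
Total = 100×100 + 90×90 + 170×70 + 50×20 = 31000.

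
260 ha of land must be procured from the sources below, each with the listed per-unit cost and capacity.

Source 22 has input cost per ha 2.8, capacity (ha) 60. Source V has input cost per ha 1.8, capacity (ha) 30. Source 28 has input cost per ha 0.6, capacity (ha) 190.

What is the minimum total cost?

Use sources in increasing cost order.
Source 28 (0.6): use full 190 ; 70 ha to go.
Take 30 from Source V at 1.8 ; need 40 more.
Source 22 (2.8): take the remaining 40 ; done.
Cost = 190×0.6 + 30×1.8 + 40×2.8 = 280.

280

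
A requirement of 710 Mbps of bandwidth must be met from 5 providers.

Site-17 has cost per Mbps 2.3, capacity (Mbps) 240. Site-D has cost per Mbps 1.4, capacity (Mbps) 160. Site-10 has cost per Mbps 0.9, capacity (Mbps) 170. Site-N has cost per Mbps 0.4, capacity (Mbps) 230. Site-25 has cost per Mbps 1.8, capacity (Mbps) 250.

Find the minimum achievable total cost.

Cheapest first:
Site-N at 0.4: take all 230 Mbps ; 480 still needed.
Site-10 at 0.9: take all 170 Mbps ; 310 still needed.
Site-D (1.4): use full 160 ; 150 Mbps to go.
Site-25 (1.8): take the remaining 150 ; done.
Site-17: unused.
Cost = 230×0.4 + 170×0.9 + 160×1.4 + 150×1.8 = 739.

739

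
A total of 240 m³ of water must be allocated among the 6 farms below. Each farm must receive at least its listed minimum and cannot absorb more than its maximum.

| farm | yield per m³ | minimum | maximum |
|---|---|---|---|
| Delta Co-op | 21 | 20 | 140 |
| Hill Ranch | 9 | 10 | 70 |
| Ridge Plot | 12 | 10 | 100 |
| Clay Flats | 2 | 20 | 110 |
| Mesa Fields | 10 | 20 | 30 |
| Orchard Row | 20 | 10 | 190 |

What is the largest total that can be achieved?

Meeting every minimum uses 20+10+10+20+20+10 = 90 m³, leaving 150.
Order the farms by yield per m³: Delta Co-op 21 > Orchard Row 20 > Ridge Plot 12 > Mesa Fields 10 > Hill Ranch 9 > Clay Flats 2.
Delta Co-op takes 120 more to reach its cap of 140 — 30 left.
Orchard Row has room for 180 more but only 30 remain, so it gets 40.
Total = 21×140 + 9×10 + 12×10 + 2×20 + 10×20 + 20×40 = 4190.

4190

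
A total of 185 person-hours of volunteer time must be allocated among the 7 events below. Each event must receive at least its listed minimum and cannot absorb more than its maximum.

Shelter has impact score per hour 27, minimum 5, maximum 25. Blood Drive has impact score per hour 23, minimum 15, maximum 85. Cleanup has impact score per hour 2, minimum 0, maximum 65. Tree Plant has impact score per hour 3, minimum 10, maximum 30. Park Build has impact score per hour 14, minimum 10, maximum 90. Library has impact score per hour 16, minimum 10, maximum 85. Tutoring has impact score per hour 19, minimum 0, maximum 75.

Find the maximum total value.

3815

Meeting every minimum uses 5+15+0+10+10+10+0 = 50 person-hours, leaving 135.
Order the events by impact score per hour: Shelter 27 > Blood Drive 23 > Tutoring 19 > Library 16 > Park Build 14 > Tree Plant 3 > Cleanup 2.
Shelter takes 20 more to reach its cap of 25 — 115 left.
Blood Drive takes 70 more to reach its cap of 85 — 45 left.
Tutoring: +45 (room for 75) → 45. Pool exhausted.
Total = 27×25 + 23×85 + 3×10 + 14×10 + 16×10 + 19×45 = 3815.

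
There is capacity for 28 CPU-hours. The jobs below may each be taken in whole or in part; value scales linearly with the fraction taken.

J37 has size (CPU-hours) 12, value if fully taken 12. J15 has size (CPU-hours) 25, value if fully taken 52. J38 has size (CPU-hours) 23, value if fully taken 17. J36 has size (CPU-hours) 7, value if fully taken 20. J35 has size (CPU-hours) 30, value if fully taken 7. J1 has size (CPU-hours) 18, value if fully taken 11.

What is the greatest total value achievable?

Rank by value-to-size ratio: J36 20/7≈2.86, J15 52/25≈2.08, J37 12/12≈1, J38 17/23≈0.739, J1 11/18≈0.611, J35 7/30≈0.233.
Take all of J36 (7 CPU-hours, value 20) — 21 CPU-hours left.
Only 21 CPU-hours remain; take 21/25 of J15 for value 52×21/25 = 43.68.
Total value = 63.68.

63.68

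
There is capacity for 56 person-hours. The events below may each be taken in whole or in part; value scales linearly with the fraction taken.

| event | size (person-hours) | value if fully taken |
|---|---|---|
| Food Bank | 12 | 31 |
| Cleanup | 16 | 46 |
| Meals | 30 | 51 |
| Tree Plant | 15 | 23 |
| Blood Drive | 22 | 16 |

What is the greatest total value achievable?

Best value per unit of size first: Cleanup 46/16≈2.88, Food Bank 31/12≈2.58, Meals 51/30≈1.7, Tree Plant 23/15≈1.53, Blood Drive 16/22≈0.727.
Take all of Cleanup (16 person-hours, value 46) — 40 person-hours left.
Take all of Food Bank (12 person-hours, value 31) — 28 person-hours left.
Fill the last 28 person-hours with part of Meals: 28/30 of it earns 47.6.
Total value = 124.6.

124.6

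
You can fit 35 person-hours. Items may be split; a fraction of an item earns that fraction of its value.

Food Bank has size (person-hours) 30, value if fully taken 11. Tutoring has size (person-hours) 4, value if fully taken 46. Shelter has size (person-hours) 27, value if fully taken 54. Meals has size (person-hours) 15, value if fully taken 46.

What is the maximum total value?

124

Best value per unit of size first: Tutoring 46/4≈11.5, Meals 46/15≈3.07, Shelter 54/27≈2, Food Bank 11/30≈0.367.
Tutoring: take in full, 4 person-hours for value 46 ; 31 left.
Take all of Meals (15 person-hours, value 46) ; 16 person-hours left.
Only 16 person-hours remain; take 16/27 of Shelter for value 54×16/27 = 32.
Total value = 124.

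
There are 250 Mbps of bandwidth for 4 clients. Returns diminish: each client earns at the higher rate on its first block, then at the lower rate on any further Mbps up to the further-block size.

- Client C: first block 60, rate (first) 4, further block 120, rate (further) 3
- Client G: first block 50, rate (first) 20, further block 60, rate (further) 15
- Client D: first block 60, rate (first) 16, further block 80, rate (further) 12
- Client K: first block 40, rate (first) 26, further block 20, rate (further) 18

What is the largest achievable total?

Rank every tier by rate: Client K/T1 26 > Client G/T1 20 > Client K/T2 18 > Client D/T1 16 > Client G/T2 15 > Client D/T2 12 > Client C/T1 4 > Client C/T2 3.
Client K T1 at 26: fill all 40 — 210 left.
Fill Client G T1 block (50 at 20) — 160 left.
Fill Client K T2 block (20 at 18) — 140 left.
Fill Client D T1 block (60 at 16) — 80 left.
Fill Client G T2 block (60 at 15) — 20 left.
Client D T2 at 12: only 20 left, fill 20.
Total = 26×40 + 20×50 + 18×20 + 16×60 + 15×60 + 12×20 = 4500.

4500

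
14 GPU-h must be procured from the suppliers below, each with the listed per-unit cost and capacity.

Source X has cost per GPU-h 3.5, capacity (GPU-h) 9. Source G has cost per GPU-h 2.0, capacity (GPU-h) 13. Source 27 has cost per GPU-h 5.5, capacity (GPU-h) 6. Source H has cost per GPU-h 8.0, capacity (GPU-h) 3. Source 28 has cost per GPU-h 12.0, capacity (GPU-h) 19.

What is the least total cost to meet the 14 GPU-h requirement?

29.5

Cheapest first:
Take 13 from Source G at 2.0 ; need 1 more.
Source X at 3.5: take 1 of its 9 ; requirement met.
Source 27, Source H, Source 28: unused.
Cost = 13×2.0 + 1×3.5 = 29.5.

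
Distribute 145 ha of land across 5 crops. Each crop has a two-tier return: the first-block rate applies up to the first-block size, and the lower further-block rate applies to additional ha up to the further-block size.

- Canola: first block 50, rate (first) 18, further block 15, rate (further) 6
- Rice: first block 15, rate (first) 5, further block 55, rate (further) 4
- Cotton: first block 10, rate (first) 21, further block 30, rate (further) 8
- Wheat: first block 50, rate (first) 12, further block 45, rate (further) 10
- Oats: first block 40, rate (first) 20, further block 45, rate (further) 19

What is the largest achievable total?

Rank every tier by rate: Cotton/T1 21 > Oats/T1 20 > Oats/T2 19 > Canola/T1 18 > Wheat/T1 12 > Wheat/T2 10 > Cotton/T2 8 > Canola/T2 6 > Rice/T1 5 > Rice/T2 4.
Cotton/T1 (21): +10 ; 135 left.
Oats T1 at 20: fill all 40 ; 95 left.
Oats/T2 (19): +45 ; 50 left.
Fill Canola T1 block (50 at 18) ; 0 left.
Total = 21×10 + 20×40 + 19×45 + 18×50 = 2765.

2765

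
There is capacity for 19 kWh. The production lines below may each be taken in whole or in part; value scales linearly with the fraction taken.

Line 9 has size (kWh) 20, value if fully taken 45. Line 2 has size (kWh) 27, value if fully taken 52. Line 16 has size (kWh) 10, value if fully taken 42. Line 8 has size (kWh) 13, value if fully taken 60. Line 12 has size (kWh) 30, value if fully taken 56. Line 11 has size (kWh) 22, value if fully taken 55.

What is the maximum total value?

85.2

Rank by value-to-size ratio: Line 8 60/13≈4.62, Line 16 42/10≈4.2, Line 11 55/22≈2.5, Line 9 45/20≈2.25, Line 2 52/27≈1.93, Line 12 56/30≈1.87.
Line 8: take in full, 13 kWh for value 60 → 6 left.
Only 6 kWh remain; take 6/10 of Line 16 for value 42×6/10 = 25.2.
Total value = 85.2.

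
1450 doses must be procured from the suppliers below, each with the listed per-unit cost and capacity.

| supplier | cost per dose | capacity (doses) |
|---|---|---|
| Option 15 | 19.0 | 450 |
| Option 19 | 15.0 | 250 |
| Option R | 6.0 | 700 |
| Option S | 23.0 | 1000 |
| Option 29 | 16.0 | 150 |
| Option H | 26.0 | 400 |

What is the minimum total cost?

Fill from the cheapest supplier first.
Option R at 6.0: take all 700 doses → 750 still needed.
Take 250 from Option 19 at 15.0 → need 500 more.
Option 29 (16.0): use full 150 → 350 doses to go.
Option 15 at 19.0: take 350 of its 450 → requirement met.
Option S, Option H: unused.
Cost = 700×6.0 + 250×15.0 + 150×16.0 + 350×19.0 = 17000.

17000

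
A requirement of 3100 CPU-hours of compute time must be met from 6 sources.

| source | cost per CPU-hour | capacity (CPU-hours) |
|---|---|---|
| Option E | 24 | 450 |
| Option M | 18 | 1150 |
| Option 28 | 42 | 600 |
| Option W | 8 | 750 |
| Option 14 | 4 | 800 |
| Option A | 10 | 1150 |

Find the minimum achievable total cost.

Fill from the cheapest source first.
Take 800 from Option 14 at 4 → need 2300 more.
Option W (8): use full 750 → 1550 CPU-hours to go.
Option A at 10: take all 1150 CPU-hours → 400 still needed.
Option M at 18: take 400 of its 1150 → requirement met.
Option E, Option 28: unused.
Cost = 800×4 + 750×8 + 1150×10 + 400×18 = 27900.

27900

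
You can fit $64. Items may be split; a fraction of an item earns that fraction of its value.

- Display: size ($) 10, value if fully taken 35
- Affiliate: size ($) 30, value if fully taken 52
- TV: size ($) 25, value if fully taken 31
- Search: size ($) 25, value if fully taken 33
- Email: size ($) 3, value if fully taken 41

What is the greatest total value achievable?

Sort by value density: Email 41/3≈13.7, Display 35/10≈3.5, Affiliate 52/30≈1.73, Search 33/25≈1.32, TV 31/25≈1.24.
Email: take in full, 3 $ for value 41 — 61 left.
Take all of Display (10 $, value 35) — 51 $ left.
Affiliate: take in full, 30 $ for value 52 — 21 left.
Fill the last 21 $ with part of Search: 21/25 of it earns 27.72.
Total value = 155.72.

155.72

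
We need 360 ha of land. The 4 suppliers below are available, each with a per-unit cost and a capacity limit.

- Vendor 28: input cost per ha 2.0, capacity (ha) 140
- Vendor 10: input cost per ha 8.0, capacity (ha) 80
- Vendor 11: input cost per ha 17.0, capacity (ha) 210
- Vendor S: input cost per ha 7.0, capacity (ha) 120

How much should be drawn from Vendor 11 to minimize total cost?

Use suppliers in increasing cost order.
Vendor 28 at 2.0: take all 140 ha ; 220 still needed.
Vendor S (7.0): use full 120 ; 100 ha to go.
Take 80 from Vendor 10 at 8.0 ; need 20 more.
Take 20 from Vendor 11 at 17.0 to finish.

20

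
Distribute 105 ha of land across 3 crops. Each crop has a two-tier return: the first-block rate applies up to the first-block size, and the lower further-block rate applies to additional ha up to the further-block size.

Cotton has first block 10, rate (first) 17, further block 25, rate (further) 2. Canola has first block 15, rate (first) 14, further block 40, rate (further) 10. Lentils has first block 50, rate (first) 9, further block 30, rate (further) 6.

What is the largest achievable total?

1140

Treat each block as its own option and order by rate: Cotton/first 17 > Canola/first 14 > Canola/second 10 > Lentils/first 9 > Lentils/second 6 > Cotton/second 2.
Cotton/first (17): +10 → 95 left.
Canola first at 14: fill all 15 → 80 left.
Fill Canola second block (40 at 10) → 40 left.
Lentils/first: +40 of 50 at 9; pool empty.
Total = 17×10 + 14×15 + 10×40 + 9×40 = 1140.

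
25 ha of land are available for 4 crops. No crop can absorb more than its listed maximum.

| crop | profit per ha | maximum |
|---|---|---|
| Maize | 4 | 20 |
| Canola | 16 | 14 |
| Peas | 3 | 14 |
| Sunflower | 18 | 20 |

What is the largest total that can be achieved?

440

Order the crops by profit per ha: Sunflower 18 > Canola 16 > Maize 4 > Peas 3.
Sunflower takes 20 to reach its cap of 20 ; 5 left.
Canola has room for 14 but only 5 remain, so it gets 5.
Total = 16×5 + 18×20 = 440.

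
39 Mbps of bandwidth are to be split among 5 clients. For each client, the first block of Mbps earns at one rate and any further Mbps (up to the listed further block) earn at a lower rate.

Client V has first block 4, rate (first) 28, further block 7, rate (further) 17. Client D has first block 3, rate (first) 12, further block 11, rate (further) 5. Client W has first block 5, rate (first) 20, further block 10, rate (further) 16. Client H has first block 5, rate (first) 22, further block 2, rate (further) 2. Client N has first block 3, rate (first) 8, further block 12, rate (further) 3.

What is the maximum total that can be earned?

Treat each block as its own option and order by rate: Client V/T1 28 > Client H/T1 22 > Client W/T1 20 > Client V/T2 17 > Client W/T2 16 > Client D/T1 12 > Client N/T1 8 > Client D/T2 5 > Client N/T2 3 > Client H/T2 2.
Fill Client V T1 block (4 at 28) — 35 left.
Fill Client H T1 block (5 at 22) — 30 left.
Client W/T1 (20): +5 — 25 left.
Client V/T2 (17): +7 — 18 left.
Client W/T2 (16): +10 — 8 left.
Client D T1 at 12: fill all 3 — 5 left.
Client N/T1 (8): +3 — 2 left.
Client D T2 at 5: only 2 left, fill 2.
Total = 28×4 + 22×5 + 20×5 + 17×7 + 16×10 + 12×3 + 8×3 + 5×2 = 671.

671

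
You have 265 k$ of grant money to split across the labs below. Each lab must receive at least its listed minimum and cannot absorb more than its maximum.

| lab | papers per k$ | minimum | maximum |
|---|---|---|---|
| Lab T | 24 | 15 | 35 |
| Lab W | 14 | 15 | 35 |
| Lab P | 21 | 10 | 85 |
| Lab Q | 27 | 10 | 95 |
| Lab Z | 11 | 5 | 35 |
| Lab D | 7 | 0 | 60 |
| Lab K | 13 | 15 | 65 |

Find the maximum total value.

5860

Meeting every minimum uses 15+15+10+10+5+0+15 = 70 k$, leaving 195.
Highest papers per k$ first: Lab Q 27 > Lab T 24 > Lab P 21 > Lab W 14 > Lab K 13 > Lab Z 11 > Lab D 7.
Give Lab Q 85 more to hit its cap of 95 — 110 left.
Lab T: +20 to 35 (cap) — 90 left.
Give Lab P 75 more to hit its cap of 85 — 15 left.
Only 15 left; Lab W takes them to reach 30.
Total = 24×35 + 14×30 + 21×85 + 27×95 + 11×5 + 13×15 = 5860.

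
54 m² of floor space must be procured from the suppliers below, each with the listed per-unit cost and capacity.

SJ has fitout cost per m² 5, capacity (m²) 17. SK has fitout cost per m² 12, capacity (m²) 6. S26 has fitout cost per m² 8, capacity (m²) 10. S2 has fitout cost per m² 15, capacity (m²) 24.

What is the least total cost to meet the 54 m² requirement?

552

Fill from the cheapest supplier first.
SJ (5): use full 17 — 37 m² to go.
S26 (8): use full 10 — 27 m² to go.
Take 6 from SK at 12 — need 21 more.
S2 (15): take the remaining 21 — done.
Cost = 17×5 + 10×8 + 6×12 + 21×15 = 552.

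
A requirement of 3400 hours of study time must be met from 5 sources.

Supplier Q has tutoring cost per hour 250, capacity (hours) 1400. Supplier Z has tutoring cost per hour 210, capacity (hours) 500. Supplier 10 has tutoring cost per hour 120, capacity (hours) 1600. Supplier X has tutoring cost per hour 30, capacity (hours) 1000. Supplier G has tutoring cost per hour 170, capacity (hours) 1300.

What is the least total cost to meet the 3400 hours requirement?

358000

Use sources in increasing cost order.
Supplier X (30): use full 1000 ; 2400 hours to go.
Supplier 10 at 120: take all 1600 hours ; 800 still needed.
Supplier G (170): take the remaining 800 ; done.
Supplier Z, Supplier Q: unused.
Cost = 1000×30 + 1600×120 + 800×170 = 358000.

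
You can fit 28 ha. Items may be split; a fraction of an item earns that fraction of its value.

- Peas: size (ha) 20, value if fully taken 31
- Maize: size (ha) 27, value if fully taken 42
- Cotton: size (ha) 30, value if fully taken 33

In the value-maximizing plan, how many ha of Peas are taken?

Sort by value density: Maize 42/27≈1.56, Peas 31/20≈1.55, Cotton 33/30≈1.1.
Take all of Maize (27 ha, value 42) ; 1 ha left.
Only 1 ha remain; take 1/20 of Peas for value 31×1/20 = 1.55.

1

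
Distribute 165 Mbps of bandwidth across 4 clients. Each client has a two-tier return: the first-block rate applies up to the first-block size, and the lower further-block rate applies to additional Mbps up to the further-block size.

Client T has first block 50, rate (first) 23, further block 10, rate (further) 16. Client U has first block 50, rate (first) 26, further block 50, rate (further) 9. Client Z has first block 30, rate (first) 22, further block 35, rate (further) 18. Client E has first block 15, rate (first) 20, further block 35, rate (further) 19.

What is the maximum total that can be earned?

3790

Rank every tier by rate: Client U/first 26 > Client T/first 23 > Client Z/first 22 > Client E/first 20 > Client E/second 19 > Client Z/second 18 > Client T/second 16 > Client U/second 9.
Client U first at 26: fill all 50 ; 115 left.
Fill Client T first block (50 at 23) ; 65 left.
Client Z/first (22): +30 ; 35 left.
Client E/first (20): +15 ; 20 left.
Client E second at 19: only 20 left, fill 20.
Total = 26×50 + 23×50 + 22×30 + 20×15 + 19×20 = 3790.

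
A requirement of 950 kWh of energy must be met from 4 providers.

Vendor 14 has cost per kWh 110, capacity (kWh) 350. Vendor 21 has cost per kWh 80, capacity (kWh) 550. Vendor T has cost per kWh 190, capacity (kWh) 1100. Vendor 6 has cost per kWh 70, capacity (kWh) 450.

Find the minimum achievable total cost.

71500

Cheapest first:
Vendor 6 at 70: take all 450 kWh ; 500 still needed.
Vendor 21 at 80: take 500 of its 550 ; requirement met.
Vendor 14, Vendor T: unused.
Cost = 450×70 + 500×80 = 71500.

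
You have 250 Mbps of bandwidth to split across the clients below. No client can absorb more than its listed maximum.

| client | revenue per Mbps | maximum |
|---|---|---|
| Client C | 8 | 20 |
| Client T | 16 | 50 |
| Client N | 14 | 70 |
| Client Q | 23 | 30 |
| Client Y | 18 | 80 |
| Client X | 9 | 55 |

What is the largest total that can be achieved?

4090

Rank by revenue per Mbps: Client Q 23 > Client Y 18 > Client T 16 > Client N 14 > Client X 9 > Client C 8.
Give Client Q 30 to hit its cap of 30 → 220 left.
Give Client Y 80 to hit its cap of 80 → 140 left.
Client T: +50 to 50 (cap) → 90 left.
Give Client N 70 to hit its cap of 70 → 20 left.
Only 20 left; Client X takes them to reach 20.
Total = 16×50 + 14×70 + 23×30 + 18×80 + 9×20 = 4090.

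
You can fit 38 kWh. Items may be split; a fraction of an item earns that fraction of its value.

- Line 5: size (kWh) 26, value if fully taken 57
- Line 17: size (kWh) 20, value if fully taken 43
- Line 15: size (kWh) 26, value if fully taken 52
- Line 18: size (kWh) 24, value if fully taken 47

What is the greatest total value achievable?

82.8

Rank by value-to-size ratio: Line 5 57/26≈2.19, Line 17 43/20≈2.15, Line 15 52/26≈2, Line 18 47/24≈1.96.
Take all of Line 5 (26 kWh, value 57) → 12 kWh left.
Fill the last 12 kWh with part of Line 17: 12/20 of it earns 25.8.
Total value = 82.8.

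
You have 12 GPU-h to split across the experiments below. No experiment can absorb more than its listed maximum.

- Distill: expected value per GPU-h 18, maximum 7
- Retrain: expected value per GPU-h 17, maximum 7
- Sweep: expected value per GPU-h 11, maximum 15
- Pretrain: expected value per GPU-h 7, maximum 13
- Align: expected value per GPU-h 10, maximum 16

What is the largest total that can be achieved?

Order the experiments by expected value per GPU-h: Distill 18 > Retrain 17 > Sweep 11 > Align 10 > Pretrain 7.
Distill: +7 to 7 (cap) ; 5 left.
Retrain: +5 (room for 7) → 5. Pool exhausted.
Total = 18×7 + 17×5 = 211.

211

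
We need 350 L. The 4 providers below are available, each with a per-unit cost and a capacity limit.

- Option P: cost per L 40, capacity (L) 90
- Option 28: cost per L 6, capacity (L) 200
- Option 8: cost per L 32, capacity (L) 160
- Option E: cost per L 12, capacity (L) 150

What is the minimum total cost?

Cheapest first:
Option 28 at 6: take all 200 L — 150 still needed.
Option E at 12: take all 150 L — 0 still needed.
Option 8, Option P: unused.
Cost = 200×6 + 150×12 = 3000.

3000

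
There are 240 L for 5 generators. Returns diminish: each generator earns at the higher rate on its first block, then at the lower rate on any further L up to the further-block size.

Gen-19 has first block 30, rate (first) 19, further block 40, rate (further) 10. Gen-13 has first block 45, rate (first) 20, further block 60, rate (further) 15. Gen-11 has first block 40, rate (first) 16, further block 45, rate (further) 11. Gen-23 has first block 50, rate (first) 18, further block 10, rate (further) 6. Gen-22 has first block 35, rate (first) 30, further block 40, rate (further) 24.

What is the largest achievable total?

Treat each block as its own option and order by rate: Gen-22/tier1 30 > Gen-22/tier2 24 > Gen-13/tier1 20 > Gen-19/tier1 19 > Gen-23/tier1 18 > Gen-11/tier1 16 > Gen-13/tier2 15 > Gen-11/tier2 11 > Gen-19/tier2 10 > Gen-23/tier2 6.
Fill Gen-22 tier1 block (35 at 30) — 205 left.
Gen-22 tier2 at 24: fill all 40 — 165 left.
Gen-13 tier1 at 20: fill all 45 — 120 left.
Gen-19 tier1 at 19: fill all 30 — 90 left.
Gen-23/tier1 (18): +50 — 40 left.
Fill Gen-11 tier1 block (40 at 16) — 0 left.
Total = 30×35 + 24×40 + 20×45 + 19×30 + 18×50 + 16×40 = 5020.

5020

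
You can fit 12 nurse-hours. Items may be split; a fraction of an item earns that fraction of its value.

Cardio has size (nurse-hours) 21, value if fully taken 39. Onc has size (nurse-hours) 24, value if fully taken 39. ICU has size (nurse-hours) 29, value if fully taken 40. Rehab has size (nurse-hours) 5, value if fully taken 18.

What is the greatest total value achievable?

Sort by value density: Rehab 18/5≈3.6, Cardio 39/21≈1.86, Onc 39/24≈1.62, ICU 40/29≈1.38.
All 5 nurse-hours of Rehab fit (value 18) — 7 remain.
7 nurse-hours left: a 7/21 share of Cardio gives 39×7/21 = 13.
Total value = 31.

31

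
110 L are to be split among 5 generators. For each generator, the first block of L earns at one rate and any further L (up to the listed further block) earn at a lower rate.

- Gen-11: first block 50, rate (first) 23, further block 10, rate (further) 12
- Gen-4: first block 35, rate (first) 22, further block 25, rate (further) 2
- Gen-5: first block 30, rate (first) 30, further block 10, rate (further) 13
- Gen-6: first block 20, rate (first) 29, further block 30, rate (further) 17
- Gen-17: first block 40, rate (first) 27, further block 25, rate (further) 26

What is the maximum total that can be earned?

Order all 10 blocks by rate: Gen-5/T1 30 > Gen-6/T1 29 > Gen-17/T1 27 > Gen-17/T2 26 > Gen-11/T1 23 > Gen-4/T1 22 > Gen-6/T2 17 > Gen-5/T2 13 > Gen-11/T2 12 > Gen-4/T2 2.
Gen-5/T1 (30): +30 ; 80 left.
Gen-6 T1 at 29: fill all 20 ; 60 left.
Gen-17 T1 at 27: fill all 40 ; 20 left.
Gen-17/T2: +20 of 25 at 26; pool empty.
Total = 30×30 + 29×20 + 27×40 + 26×20 = 3080.

3080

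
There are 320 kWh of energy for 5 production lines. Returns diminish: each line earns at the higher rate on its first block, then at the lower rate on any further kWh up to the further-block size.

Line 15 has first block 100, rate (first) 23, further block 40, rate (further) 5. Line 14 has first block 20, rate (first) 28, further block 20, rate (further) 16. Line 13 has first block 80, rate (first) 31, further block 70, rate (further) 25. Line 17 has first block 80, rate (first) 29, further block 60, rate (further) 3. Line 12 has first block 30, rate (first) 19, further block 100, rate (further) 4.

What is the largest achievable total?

8720

Rank every tier by rate: Line 13/T1 31 > Line 17/T1 29 > Line 14/T1 28 > Line 13/T2 25 > Line 15/T1 23 > Line 12/T1 19 > Line 14/T2 16 > Line 15/T2 5 > Line 12/T2 4 > Line 17/T2 3.
Line 13/T1 (31): +80 — 240 left.
Line 17/T1 (29): +80 — 160 left.
Line 14 T1 at 28: fill all 20 — 140 left.
Fill Line 13 T2 block (70 at 25) — 70 left.
Line 15 T1 at 23: only 70 left, fill 70.
Total = 31×80 + 29×80 + 28×20 + 25×70 + 23×70 = 8720.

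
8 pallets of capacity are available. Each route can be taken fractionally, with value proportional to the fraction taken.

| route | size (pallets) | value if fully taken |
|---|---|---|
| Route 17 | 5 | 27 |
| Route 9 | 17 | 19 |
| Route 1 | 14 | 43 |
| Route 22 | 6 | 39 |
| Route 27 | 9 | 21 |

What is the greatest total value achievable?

49.8

Rank by value-to-size ratio: Route 22 39/6≈6.5, Route 17 27/5≈5.4, Route 1 43/14≈3.07, Route 27 21/9≈2.33, Route 9 19/17≈1.12.
Route 22: take in full, 6 pallets for value 39 → 2 left.
Only 2 pallets remain; take 2/5 of Route 17 for value 27×2/5 = 10.8.
Total value = 49.8.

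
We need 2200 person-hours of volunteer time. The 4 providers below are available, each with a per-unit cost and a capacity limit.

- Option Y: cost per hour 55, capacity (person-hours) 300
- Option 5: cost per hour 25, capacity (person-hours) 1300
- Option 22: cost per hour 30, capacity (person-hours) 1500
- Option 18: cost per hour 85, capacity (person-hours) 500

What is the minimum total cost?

Cheapest first:
Take 1300 from Option 5 at 25 — need 900 more.
Option 22 at 30: take 900 of its 1500 — requirement met.
Option Y, Option 18: unused.
Cost = 1300×25 + 900×30 = 59500.

59500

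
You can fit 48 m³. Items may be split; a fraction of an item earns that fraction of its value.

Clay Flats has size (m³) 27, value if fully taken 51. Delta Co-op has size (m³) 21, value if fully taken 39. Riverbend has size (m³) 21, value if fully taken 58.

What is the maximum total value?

109

Best value per unit of size first: Riverbend 58/21≈2.76, Clay Flats 51/27≈1.89, Delta Co-op 39/21≈1.86.
Take all of Riverbend (21 m³, value 58) ; 27 m³ left.
Clay Flats: take in full, 27 m³ for value 51 ; 0 left.
Total value = 109.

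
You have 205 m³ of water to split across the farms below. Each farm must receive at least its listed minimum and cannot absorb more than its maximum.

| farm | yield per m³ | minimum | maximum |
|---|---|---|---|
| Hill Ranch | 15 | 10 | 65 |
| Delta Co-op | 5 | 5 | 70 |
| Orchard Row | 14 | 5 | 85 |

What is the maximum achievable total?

2440

Meeting every minimum uses 10+5+5 = 20 m³, leaving 185.
Highest yield per m³ first: Hill Ranch 15 > Orchard Row 14 > Delta Co-op 5.
Hill Ranch: +55 to 65 (cap) — 130 left.
Give Orchard Row 80 more to hit its cap of 85 — 50 left.
Delta Co-op: +50 (room for 65) → 55. Pool exhausted.
Total = 15×65 + 5×55 + 14×85 = 2440.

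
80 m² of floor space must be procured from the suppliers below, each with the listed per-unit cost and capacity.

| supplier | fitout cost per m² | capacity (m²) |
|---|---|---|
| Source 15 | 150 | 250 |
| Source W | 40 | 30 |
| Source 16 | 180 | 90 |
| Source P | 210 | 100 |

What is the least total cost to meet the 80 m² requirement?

8700

Fill from the cheapest supplier first.
Source W (40): use full 30 → 50 m² to go.
Source 15 at 150: take 50 of its 250 → requirement met.
Source 16, Source P: unused.
Cost = 30×40 + 50×150 = 8700.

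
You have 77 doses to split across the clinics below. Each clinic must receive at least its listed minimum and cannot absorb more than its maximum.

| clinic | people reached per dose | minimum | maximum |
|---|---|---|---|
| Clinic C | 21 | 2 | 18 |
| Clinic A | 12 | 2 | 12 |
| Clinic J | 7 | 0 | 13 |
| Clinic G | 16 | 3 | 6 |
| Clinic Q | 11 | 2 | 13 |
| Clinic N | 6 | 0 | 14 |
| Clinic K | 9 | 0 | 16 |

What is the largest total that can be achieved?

Meeting every minimum uses 2+2+0+3+2+0+0 = 9 doses, leaving 68.
Highest people reached per dose first: Clinic C 21 > Clinic G 16 > Clinic A 12 > Clinic Q 11 > Clinic K 9 > Clinic J 7 > Clinic N 6.
Give Clinic C 16 more to hit its cap of 18 → 52 left.
Give Clinic G 3 more to hit its cap of 6 → 49 left.
Give Clinic A 10 more to hit its cap of 12 → 39 left.
Clinic Q takes 11 more to reach its cap of 13 → 28 left.
Give Clinic K 16 more to hit its cap of 16 → 12 left.
Clinic J: +12 (room for 13) → 12. Pool exhausted.
Total = 21×18 + 12×12 + 7×12 + 16×6 + 11×13 + 9×16 = 989.

989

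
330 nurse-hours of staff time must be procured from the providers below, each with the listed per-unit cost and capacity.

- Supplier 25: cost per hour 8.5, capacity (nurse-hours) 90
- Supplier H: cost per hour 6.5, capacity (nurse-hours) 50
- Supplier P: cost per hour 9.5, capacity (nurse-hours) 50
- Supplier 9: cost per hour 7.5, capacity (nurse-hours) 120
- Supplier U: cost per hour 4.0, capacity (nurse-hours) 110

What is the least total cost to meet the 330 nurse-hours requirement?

Use providers in increasing cost order.
Supplier U at 4.0: take all 110 nurse-hours ; 220 still needed.
Supplier H at 6.5: take all 50 nurse-hours ; 170 still needed.
Take 120 from Supplier 9 at 7.5 ; need 50 more.
Take 50 from Supplier 25 at 8.5 to finish.
Supplier P: unused.
Cost = 110×4.0 + 50×6.5 + 120×7.5 + 50×8.5 = 2090.

2090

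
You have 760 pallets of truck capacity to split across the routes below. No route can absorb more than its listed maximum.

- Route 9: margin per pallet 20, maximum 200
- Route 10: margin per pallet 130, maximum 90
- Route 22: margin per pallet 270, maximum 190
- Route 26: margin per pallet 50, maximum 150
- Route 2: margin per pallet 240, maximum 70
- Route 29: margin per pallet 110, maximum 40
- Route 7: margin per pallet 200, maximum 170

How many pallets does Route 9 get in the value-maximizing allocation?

Order the routes by margin per pallet: Route 22 270 > Route 2 240 > Route 7 200 > Route 10 130 > Route 29 110 > Route 26 50 > Route 9 20.
Route 22: +190 to 190 (cap) ; 570 left.
Route 2 takes 70 to reach its cap of 70 ; 500 left.
Route 7 takes 170 to reach its cap of 170 ; 330 left.
Route 10 takes 90 to reach its cap of 90 ; 240 left.
Route 29 takes 40 to reach its cap of 40 ; 200 left.
Give Route 26 150 to hit its cap of 150 ; 50 left.
Route 9: +50 (room for 200) → 50. Pool exhausted.

50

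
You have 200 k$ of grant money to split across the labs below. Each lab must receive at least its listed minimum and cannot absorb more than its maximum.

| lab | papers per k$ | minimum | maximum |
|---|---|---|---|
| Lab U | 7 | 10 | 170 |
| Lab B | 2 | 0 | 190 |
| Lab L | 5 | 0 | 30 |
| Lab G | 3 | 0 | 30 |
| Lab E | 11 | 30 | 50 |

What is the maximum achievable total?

1600

Meeting every minimum uses 10+0+0+0+30 = 40 k$, leaving 160.
Order the labs by papers per k$: Lab E 11 > Lab U 7 > Lab L 5 > Lab G 3 > Lab B 2.
Give Lab E 20 more to hit its cap of 50 → 140 left.
Only 140 left; Lab U takes them to reach 150.
Total = 7×150 + 11×50 = 1600.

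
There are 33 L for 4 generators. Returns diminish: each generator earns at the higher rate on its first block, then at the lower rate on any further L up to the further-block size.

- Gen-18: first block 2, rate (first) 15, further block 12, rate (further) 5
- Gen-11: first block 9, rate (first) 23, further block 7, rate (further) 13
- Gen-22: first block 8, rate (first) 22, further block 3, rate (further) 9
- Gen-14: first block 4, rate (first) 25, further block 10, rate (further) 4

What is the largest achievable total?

631

Order all 8 blocks by rate: Gen-14/T1 25 > Gen-11/T1 23 > Gen-22/T1 22 > Gen-18/T1 15 > Gen-11/T2 13 > Gen-22/T2 9 > Gen-18/T2 5 > Gen-14/T2 4.
Fill Gen-14 T1 block (4 at 25) → 29 left.
Fill Gen-11 T1 block (9 at 23) → 20 left.
Gen-22 T1 at 22: fill all 8 → 12 left.
Gen-18/T1 (15): +2 → 10 left.
Gen-11/T2 (13): +7 → 3 left.
Fill Gen-22 T2 block (3 at 9) → 0 left.
Total = 25×4 + 23×9 + 22×8 + 15×2 + 13×7 + 9×3 = 631.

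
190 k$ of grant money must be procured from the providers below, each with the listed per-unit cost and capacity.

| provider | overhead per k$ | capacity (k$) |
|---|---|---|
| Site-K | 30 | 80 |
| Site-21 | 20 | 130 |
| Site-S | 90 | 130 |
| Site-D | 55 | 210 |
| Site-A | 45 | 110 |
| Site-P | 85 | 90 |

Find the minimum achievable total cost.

4400

Use providers in increasing cost order.
Take 130 from Site-21 at 20 → need 60 more.
Take 60 from Site-K at 30 to finish.
Site-A, Site-D, Site-P, Site-S: unused.
Cost = 130×20 + 60×30 = 4400.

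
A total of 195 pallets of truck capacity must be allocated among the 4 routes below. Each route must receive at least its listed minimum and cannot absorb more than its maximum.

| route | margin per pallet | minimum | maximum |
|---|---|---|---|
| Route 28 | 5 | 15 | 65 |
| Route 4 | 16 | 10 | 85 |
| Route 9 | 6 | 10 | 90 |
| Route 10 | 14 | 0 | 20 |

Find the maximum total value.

2165

Meeting every minimum uses 15+10+10+0 = 35 pallets, leaving 160.
Rank by margin per pallet: Route 4 16 > Route 10 14 > Route 9 6 > Route 28 5.
Route 4: +75 to 85 (cap) — 85 left.
Route 10 takes 20 more to reach its cap of 20 — 65 left.
Route 9: +65 (room for 80) → 75. Pool exhausted.
Total = 5×15 + 16×85 + 6×75 + 14×20 = 2165.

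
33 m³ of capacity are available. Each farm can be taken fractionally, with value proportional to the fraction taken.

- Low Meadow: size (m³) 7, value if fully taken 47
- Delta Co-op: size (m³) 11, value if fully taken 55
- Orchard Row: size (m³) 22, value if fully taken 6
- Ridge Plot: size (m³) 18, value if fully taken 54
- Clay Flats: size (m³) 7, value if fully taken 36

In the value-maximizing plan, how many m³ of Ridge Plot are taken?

Sort by value density: Low Meadow 47/7≈6.71, Clay Flats 36/7≈5.14, Delta Co-op 55/11≈5, Ridge Plot 54/18≈3, Orchard Row 6/22≈0.273.
Take all of Low Meadow (7 m³, value 47) — 26 m³ left.
Clay Flats: take in full, 7 m³ for value 36 — 19 left.
Take all of Delta Co-op (11 m³, value 55) — 8 m³ left.
8 m³ left: a 8/18 share of Ridge Plot gives 54×8/18 = 24.

8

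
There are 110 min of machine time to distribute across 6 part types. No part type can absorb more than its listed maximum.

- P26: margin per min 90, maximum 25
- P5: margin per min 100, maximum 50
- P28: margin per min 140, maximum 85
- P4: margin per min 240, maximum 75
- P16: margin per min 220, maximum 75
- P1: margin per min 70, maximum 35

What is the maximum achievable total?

Rank by margin per min: P4 240 > P16 220 > P28 140 > P5 100 > P26 90 > P1 70.
P4: +75 to 75 (cap) → 35 left.
P16 has room for 75 but only 35 remain, so it gets 35.
Total = 240×75 + 220×35 = 25700.

25700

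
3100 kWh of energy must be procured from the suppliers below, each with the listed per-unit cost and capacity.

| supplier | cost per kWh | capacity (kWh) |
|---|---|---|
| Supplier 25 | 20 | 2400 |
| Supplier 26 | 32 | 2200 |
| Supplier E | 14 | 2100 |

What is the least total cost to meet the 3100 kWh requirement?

49400

Use suppliers in increasing cost order.
Supplier E (14): use full 2100 — 1000 kWh to go.
Supplier 25 at 20: take 1000 of its 2400 — requirement met.
Supplier 26: unused.
Cost = 2100×14 + 1000×20 = 49400.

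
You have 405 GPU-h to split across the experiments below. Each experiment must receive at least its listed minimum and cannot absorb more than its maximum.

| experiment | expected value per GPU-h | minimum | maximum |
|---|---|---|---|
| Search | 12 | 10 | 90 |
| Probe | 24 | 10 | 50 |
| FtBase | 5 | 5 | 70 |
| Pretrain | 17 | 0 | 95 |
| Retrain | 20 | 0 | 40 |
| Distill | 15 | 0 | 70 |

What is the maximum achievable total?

6045

Meeting every minimum uses 10+10+5+0+0+0 = 25 GPU-h, leaving 380.
Order the experiments by expected value per GPU-h: Probe 24 > Retrain 20 > Pretrain 17 > Distill 15 > Search 12 > FtBase 5.
Probe takes 40 more to reach its cap of 50 → 340 left.
Give Retrain 40 more to hit its cap of 40 → 300 left.
Pretrain: +95 to 95 (cap) → 205 left.
Distill takes 70 more to reach its cap of 70 → 135 left.
Search: +80 to 90 (cap) → 55 left.
FtBase has room for 65 more but only 55 remain, so it gets 60.
Total = 12×90 + 24×50 + 5×60 + 17×95 + 20×40 + 15×70 = 6045.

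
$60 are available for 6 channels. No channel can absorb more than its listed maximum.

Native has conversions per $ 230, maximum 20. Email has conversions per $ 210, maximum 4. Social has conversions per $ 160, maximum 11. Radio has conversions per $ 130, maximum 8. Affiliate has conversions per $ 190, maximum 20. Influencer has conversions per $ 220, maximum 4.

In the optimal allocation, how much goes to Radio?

Rank by conversions per $: Native 230 > Influencer 220 > Email 210 > Affiliate 190 > Social 160 > Radio 130.
Give Native 20 to hit its cap of 20 ; 40 left.
Influencer: +4 to 4 (cap) ; 36 left.
Email: +4 to 4 (cap) ; 32 left.
Give Affiliate 20 to hit its cap of 20 ; 12 left.
Social: +11 to 11 (cap) ; 1 left.
Radio: +1 (room for 8) → 1. Pool exhausted.

1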